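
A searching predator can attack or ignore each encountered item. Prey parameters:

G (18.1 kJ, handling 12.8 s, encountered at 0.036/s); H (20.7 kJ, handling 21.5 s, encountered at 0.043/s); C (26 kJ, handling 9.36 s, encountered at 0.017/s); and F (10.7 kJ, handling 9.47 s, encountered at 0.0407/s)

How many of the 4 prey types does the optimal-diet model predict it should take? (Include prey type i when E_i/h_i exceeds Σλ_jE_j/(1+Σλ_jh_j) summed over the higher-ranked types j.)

E/h in descending order: C 2.78, G 1.41, F 1.13, H 0.963 kJ/s. The optimal diet is the largest prefix of this list for which every included type satisfies E_i/h_i > R on the types above it.
Rate on top 1: 0.3813. G: 1.41 > 0.3813 → include.
Rate on top 2: 0.6751. F: 1.13 > 0.6751 → include.
Rate on top 3: 0.7625. H: 0.963 > 0.7625 → include.
Optimal diet: C, G, F, H — 4 of 4 types.

4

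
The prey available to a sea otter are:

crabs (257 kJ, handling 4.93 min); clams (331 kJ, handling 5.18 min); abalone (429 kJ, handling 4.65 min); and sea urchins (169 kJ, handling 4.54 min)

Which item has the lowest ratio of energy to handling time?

Profitability E/h (kJ/min): crabs = 257/4.93 = 52.1, clams = 331/5.18 = 63.9, abalone = 429/4.65 = 92.3, sea urchins = 169/4.54 = 37.2.
Ranked: abalone > clams > crabs > sea urchins.

sea urchins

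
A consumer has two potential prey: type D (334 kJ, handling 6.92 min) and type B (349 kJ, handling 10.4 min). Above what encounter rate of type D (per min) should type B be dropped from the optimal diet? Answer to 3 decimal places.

Drop type B once their profitability E₂/h₂ falls below the rate achievable on type D alone: E₂/h₂ = λE₁/(1 + λh₁).
Solve for λ: λE₁h₂ = E₂(1 + λh₁) → λ(E₁h₂ − E₂h₁) = E₂ → λ = E₂/(E₁h₂ − E₂h₁).
λ = 349/(334×10.4 − 349×6.92) = 349/1059 = 0.3297 per min.

0.330 per min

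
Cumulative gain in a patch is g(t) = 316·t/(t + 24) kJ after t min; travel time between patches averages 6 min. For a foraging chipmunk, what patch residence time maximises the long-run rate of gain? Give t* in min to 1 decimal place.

12.0 min

Maximise g(t)/(T+t): set derivative to zero → g'(t)(T+t) = g(t).
g'(t) = 316·24/(t + 24)². Setting 316·24/(t+24)² = 316t/[(t+24)(6+t)] gives 24(6+t) = t(t+24), so t² = 24×6 = 144.
t* = √144 = 12 min.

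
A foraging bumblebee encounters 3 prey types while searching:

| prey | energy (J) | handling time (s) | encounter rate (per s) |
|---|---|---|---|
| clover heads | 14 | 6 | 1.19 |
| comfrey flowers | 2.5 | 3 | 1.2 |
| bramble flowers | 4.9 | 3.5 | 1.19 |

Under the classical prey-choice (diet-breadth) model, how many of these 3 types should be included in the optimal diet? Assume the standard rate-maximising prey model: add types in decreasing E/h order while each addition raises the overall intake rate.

Rank by E/h (J/s): clover heads 2.33, bramble flowers 1.4, comfrey flowers 0.833. Include each in turn until the next type's E/h falls below the running intake rate.
Rate on top 1: 2.047. bramble flowers: 1.4 < 2.047 → exclude; stop.
Optimal diet: clover heads — 1 of 3 types.

1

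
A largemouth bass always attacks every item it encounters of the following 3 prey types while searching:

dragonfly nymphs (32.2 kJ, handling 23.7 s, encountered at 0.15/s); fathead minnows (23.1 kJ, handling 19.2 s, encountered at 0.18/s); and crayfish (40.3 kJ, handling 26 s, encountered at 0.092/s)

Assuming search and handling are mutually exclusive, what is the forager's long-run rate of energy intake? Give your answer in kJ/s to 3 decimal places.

Energy encountered per unit search time: 0.15×32.2 + 0.18×23.1 + 0.092×40.3 = 12.7 kJ/s.
Handling time per unit search time: 0.15×23.7 + 0.18×19.2 + 0.092×26 = 9.403.
Rate = 12.7/(1 + 9.403) = 1.22 kJ/s.

1.220 kJ/s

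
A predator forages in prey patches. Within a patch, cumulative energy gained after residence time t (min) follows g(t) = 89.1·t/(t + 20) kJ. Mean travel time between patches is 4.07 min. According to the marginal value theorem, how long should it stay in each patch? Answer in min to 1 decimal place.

9.0 min

Optimal t* satisfies g'(t*) = g(t*)/(T + t*).
g'(t) = 89.1·20/(t + 20)². Setting 89.1·20/(t+20)² = 89.1t/[(t+20)(4.07+t)] gives 20(4.07+t) = t(t+20), so t² = 20×4.07 = 81.4.
t* = √81.4 = 9.022 min.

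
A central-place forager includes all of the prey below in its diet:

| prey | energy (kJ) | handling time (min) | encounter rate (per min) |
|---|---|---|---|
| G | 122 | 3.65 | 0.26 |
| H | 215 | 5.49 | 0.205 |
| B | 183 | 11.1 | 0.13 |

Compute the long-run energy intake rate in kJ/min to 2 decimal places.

R = (0.26×122 + 0.205×215 + 0.13×183) / (1 + 0.26×3.65 + 0.205×5.49 + 0.13×11.1) = 99.58/4.517 = 22.04 kJ/min.

22.04 kJ/min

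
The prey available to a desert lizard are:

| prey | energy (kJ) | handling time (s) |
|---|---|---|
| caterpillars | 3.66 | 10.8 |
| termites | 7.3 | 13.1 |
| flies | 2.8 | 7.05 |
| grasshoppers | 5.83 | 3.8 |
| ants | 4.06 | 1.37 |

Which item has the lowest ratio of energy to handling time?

caterpillars

Profitability E/h (kJ/s): caterpillars = 3.66/10.8 = 0.339, termites = 7.3/13.1 = 0.557, flies = 2.8/7.05 = 0.397, grasshoppers = 5.83/3.8 = 1.53, ants = 4.06/1.37 = 2.96.
Ranked: ants > grasshoppers > termites > flies > caterpillars.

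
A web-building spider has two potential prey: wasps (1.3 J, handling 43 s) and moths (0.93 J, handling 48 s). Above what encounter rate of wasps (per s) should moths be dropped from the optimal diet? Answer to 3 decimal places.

At the threshold, the rate on wasps alone equals the profitability of moths: λ·1.3/(1 + λ·43) = 0.93/48 = 0.01937.
Rearranging, λ(1.3 − 0.01937×43) = 0.01937, so λ = 0.01937/0.4669 = 0.0415 per s.

0.041 per s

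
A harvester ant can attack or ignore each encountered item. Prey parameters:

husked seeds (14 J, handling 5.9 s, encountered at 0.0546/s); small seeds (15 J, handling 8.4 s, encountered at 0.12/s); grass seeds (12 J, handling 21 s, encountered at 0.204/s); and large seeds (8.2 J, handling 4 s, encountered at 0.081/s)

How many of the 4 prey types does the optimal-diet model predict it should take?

3

Profitabilities (E/h, J/s): husked seeds 2.37, large seeds 2.05, small seeds 1.79, grass seeds 0.571. Add prey in this order while the next type's profitability exceeds the intake rate on those already taken.
Rate on top 1: 0.5782. large seeds: 2.05 > 0.5782 → include.
Rate on top 2: 0.8678. small seeds: 1.79 > 0.8678 → include.
Rate on top 3: 1.216. grass seeds: 0.571 < 1.216 → exclude; stop.
Optimal diet: husked seeds, large seeds, small seeds — 3 of 4 types.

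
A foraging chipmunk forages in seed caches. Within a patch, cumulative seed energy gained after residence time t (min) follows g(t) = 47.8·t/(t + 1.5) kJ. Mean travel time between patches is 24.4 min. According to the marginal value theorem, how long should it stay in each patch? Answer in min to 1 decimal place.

6.0 min

Optimal t* satisfies g'(t*) = g(t*)/(T + t*).
g'(t) = 47.8·1.5/(t + 1.5)². Setting 47.8·1.5/(t+1.5)² = 47.8t/[(t+1.5)(24.4+t)] gives 1.5(24.4+t) = t(t+1.5), so t² = 1.5×24.4 = 36.6.
t* = √36.6 = 6.05 min.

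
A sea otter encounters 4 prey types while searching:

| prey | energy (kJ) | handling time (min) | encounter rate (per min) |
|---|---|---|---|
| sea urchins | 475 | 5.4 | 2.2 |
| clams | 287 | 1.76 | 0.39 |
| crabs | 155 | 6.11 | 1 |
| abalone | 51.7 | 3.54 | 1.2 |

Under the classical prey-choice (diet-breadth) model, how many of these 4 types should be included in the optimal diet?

Rank by E/h (kJ/min): clams 163, sea urchins 88, crabs 25.4, abalone 14.6. Include each in turn until the next type's E/h falls below the running intake rate.
Rate on top 1: 66.37. sea urchins: 88 > 66.37 → include.
Rate on top 2: 85.28. crabs: 25.4 < 85.28 → exclude; stop.
Optimal diet: clams, sea urchins — 2 of 4 types.

2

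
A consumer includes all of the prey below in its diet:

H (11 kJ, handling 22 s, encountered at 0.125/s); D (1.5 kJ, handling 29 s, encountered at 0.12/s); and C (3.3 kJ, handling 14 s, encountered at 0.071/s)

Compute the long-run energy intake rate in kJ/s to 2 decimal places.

Energy encountered per unit search time: 0.125×11 + 0.12×1.5 + 0.071×3.3 = 1.789 kJ/s.
Handling time per unit search time: 0.125×22 + 0.12×29 + 0.071×14 = 7.224.
Rate = 1.789/(1 + 7.224) = 0.2176 kJ/s.

0.22 kJ/s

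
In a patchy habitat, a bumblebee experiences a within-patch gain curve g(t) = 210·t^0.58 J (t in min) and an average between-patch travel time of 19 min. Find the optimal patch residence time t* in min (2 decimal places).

26.24 min

Maximise g(t)/(T+t): set derivative to zero → g'(t)(T+t) = g(t).
g'(t) = 0.58·210·t^-0.42. Setting 0.58·210·t^-0.42 = 210·t^0.58/(19+t) gives 0.58(19+t) = t, so 0.42·t = 0.58×19.
t* = 0.58×19/0.42 = 26.24 min.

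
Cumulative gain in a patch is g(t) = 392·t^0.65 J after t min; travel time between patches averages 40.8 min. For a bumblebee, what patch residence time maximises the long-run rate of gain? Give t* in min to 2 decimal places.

75.77 min

By the marginal value theorem, leave when the instantaneous gain rate g'(t) equals the habitat-wide average g(t)/(T + t).
g'(t) = 0.65·392·t^-0.35. Setting 0.65·392·t^-0.35 = 392·t^0.65/(40.8+t) gives 0.65(40.8+t) = t, so 0.35·t = 0.65×40.8.
t* = 0.65×40.8/0.35 = 75.77 min.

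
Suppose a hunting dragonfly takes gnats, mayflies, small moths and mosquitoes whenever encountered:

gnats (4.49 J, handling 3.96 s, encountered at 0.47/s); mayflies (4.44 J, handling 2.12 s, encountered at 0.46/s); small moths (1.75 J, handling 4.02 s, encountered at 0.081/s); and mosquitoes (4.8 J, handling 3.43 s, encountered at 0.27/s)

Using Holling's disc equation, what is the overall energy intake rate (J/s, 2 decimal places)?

R = (0.47×4.49 + 0.46×4.44 + 0.081×1.75 + 0.27×4.8) / (1 + 0.47×3.96 + 0.46×2.12 + 0.081×4.02 + 0.27×3.43) = 5.59/5.088 = 1.099 J/s.

1.10 J/s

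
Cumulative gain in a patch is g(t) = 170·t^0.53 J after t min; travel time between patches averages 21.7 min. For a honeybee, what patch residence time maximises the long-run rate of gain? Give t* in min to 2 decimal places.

24.47 min

Maximise g(t)/(T+t): set derivative to zero → g'(t)(T+t) = g(t).
g'(t) = 0.53·170·t^-0.47. Setting 0.53·170·t^-0.47 = 170·t^0.53/(21.7+t) gives 0.53(21.7+t) = t, so 0.47·t = 0.53×21.7.
t* = 0.53×21.7/0.47 = 24.47 min.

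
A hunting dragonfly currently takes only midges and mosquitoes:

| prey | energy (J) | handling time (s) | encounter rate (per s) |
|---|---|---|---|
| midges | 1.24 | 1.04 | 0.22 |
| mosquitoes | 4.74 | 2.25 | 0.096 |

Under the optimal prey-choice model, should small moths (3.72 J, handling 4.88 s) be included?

Intake rate on the current diet: R = (0.22×1.24 + 0.096×4.74) / (1 + 0.22×1.04 + 0.096×2.25) = 0.7278/1.445 = 0.5038 J/s.
Profitability of small moths: 3.72/4.88 = 0.7623 J/s.
Since 0.7623 > R, including small moths increases the long-run rate.

Yes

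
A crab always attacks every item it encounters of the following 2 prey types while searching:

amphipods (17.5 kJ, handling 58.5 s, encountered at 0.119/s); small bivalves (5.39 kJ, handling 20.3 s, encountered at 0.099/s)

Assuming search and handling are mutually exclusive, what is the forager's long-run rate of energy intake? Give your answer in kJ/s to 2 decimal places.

Energy encountered per unit search time: 0.119×17.5 + 0.099×5.39 = 2.616 kJ/s.
Handling time per unit search time: 0.119×58.5 + 0.099×20.3 = 8.971.
Rate = 2.616/(1 + 8.971) = 0.2624 kJ/s.

0.26 kJ/s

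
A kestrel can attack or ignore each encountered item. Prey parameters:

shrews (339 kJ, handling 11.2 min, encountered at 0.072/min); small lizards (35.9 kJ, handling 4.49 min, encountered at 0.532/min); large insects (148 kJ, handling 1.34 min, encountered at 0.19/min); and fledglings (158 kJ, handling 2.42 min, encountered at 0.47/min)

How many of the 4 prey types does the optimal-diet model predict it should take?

2

Rank by E/h (kJ/min): large insects 110, fledglings 65.3, shrews 30.3, small lizards 8. Include each in turn until the next type's E/h falls below the running intake rate.
Rate on top 1: 22.41. fledglings: 65.3 > 22.41 → include.
Rate on top 2: 42.8. shrews: 30.3 < 42.8 → exclude; stop.
Optimal diet: large insects, fledglings — 2 of 4 types.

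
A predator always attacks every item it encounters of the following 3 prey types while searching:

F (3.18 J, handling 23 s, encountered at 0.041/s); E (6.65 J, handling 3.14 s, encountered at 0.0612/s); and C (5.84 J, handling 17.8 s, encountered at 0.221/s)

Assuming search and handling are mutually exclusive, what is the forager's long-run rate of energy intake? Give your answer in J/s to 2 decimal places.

R = Σλ_iE_i / (1 + Σλ_ih_i)
Numerator: 0.041×3.18 + 0.0612×6.65 + 0.221×5.84 = 1.828
Denominator: 1 + 0.041×23 + 0.0612×3.14 + 0.221×17.8 = 6.069
R = 1.828/6.069 = 0.3012 J/s

0.30 J/s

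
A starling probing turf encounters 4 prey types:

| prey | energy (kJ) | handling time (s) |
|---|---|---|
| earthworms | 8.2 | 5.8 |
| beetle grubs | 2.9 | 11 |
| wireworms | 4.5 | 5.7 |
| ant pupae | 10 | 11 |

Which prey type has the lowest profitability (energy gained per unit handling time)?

beetle grubs

Profitability E/h (kJ/s): earthworms = 8.2/5.8 = 1.41, beetle grubs = 2.9/11 = 0.264, wireworms = 4.5/5.7 = 0.789, ant pupae = 10/11 = 0.909.
Ranked: earthworms > ant pupae > wireworms > beetle grubs.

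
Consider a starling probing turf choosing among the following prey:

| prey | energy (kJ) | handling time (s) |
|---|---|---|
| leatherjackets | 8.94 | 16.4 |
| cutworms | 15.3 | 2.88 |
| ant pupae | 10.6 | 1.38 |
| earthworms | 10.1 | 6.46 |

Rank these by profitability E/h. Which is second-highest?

cutworms

Profitability E/h (kJ/s): leatherjackets = 8.94/16.4 = 0.545, cutworms = 15.3/2.88 = 5.31, ant pupae = 10.6/1.38 = 7.68, earthworms = 10.1/6.46 = 1.56.
Ranked: ant pupae > cutworms > earthworms > leatherjackets.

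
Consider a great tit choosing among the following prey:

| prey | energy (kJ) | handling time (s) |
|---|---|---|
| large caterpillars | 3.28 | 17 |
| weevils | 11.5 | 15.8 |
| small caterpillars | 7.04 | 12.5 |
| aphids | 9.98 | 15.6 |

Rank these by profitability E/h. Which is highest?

Profitability E/h (kJ/s): large caterpillars = 3.28/17 = 0.193, weevils = 11.5/15.8 = 0.728, small caterpillars = 7.04/12.5 = 0.563, aphids = 9.98/15.6 = 0.64.
Ranked: weevils > aphids > small caterpillars > large caterpillars.

weevils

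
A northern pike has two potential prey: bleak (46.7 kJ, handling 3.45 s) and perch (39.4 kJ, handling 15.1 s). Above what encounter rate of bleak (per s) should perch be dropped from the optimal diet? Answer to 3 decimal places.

The zero-one rule: include perch iff E₂/h₂ > λE₁/(1+λh₁). Equality gives the switch point.
λE₁h₂ = E₂ + λE₂h₁ ⇒ λ = E₂/(E₁h₂ − E₂h₁) = 39.4/(705.2 − 135.9) = 0.06922 per s.

0.069 per s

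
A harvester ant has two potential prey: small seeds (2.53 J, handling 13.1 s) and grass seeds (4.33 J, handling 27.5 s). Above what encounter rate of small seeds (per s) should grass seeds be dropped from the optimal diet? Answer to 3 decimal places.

0.337 per s

The zero-one rule: include grass seeds iff E₂/h₂ > λE₁/(1+λh₁). Equality gives the switch point.
λE₁h₂ = E₂ + λE₂h₁ ⇒ λ = E₂/(E₁h₂ − E₂h₁) = 4.33/(69.57 − 56.72) = 0.3369 per s.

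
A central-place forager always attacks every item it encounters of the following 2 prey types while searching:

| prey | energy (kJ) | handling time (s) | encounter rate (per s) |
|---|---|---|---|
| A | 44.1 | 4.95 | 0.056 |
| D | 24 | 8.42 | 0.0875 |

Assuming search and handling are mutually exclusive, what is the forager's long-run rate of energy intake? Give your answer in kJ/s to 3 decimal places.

2.269 kJ/s

Energy encountered per unit search time: 0.056×44.1 + 0.0875×24 = 4.57 kJ/s.
Handling time per unit search time: 0.056×4.95 + 0.0875×8.42 = 1.014.
Rate = 4.57/(1 + 1.014) = 2.269 kJ/s.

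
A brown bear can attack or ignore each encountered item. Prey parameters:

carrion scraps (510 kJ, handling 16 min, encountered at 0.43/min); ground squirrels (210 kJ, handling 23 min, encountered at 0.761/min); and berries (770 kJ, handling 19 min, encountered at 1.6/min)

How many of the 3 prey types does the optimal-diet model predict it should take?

Rank by E/h (kJ/min): berries 40.5, carrion scraps 31.9, ground squirrels 9.13. Include each in turn until the next type's E/h falls below the running intake rate.
Rate on top 1: 39.24. carrion scraps: 31.9 < 39.24 → exclude; stop.
Optimal diet: berries — 1 of 3 types.

1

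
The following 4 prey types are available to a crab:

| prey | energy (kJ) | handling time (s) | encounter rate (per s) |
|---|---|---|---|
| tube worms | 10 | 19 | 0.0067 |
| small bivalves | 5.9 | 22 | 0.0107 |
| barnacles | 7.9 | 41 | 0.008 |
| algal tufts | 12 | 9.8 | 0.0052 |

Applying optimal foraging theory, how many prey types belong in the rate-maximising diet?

Profitabilities (E/h, kJ/s): algal tufts 1.22, tube worms 0.526, small bivalves 0.268, barnacles 0.193. Add prey in this order while the next type's profitability exceeds the intake rate on those already taken.
Rate on top 1: 0.05937. tube worms: 0.526 > 0.05937 → include.
Rate on top 2: 0.1098. small bivalves: 0.268 > 0.1098 → include.
Rate on top 3: 0.1362. barnacles: 0.193 > 0.1362 → include.
Optimal diet: algal tufts, tube worms, small bivalves, barnacles — 4 of 4 types.

4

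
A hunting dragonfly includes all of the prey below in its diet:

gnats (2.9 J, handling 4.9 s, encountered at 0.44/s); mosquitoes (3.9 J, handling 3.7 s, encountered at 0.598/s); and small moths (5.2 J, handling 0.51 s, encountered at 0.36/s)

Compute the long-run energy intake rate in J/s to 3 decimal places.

0.987 J/s

Energy encountered per unit search time: 0.44×2.9 + 0.598×3.9 + 0.36×5.2 = 5.48 J/s.
Handling time per unit search time: 0.44×4.9 + 0.598×3.7 + 0.36×0.51 = 4.552.
Rate = 5.48/(1 + 4.552) = 0.987 J/s.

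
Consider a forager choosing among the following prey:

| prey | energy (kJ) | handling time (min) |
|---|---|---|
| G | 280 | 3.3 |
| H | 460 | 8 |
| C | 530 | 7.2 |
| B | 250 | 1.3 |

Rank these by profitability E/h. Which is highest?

Profitability E/h (kJ/min): G = 280/3.3 = 84.8, H = 460/8 = 57.5, C = 530/7.2 = 73.6, B = 250/1.3 = 192.
Ranked: B > G > C > H.

B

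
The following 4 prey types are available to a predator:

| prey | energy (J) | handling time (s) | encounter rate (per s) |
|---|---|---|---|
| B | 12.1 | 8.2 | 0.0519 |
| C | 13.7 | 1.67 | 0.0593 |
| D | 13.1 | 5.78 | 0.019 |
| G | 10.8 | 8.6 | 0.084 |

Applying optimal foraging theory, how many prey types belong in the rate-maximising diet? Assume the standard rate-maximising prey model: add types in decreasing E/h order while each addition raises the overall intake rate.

4

Profitabilities (E/h, J/s): C 8.2, D 2.27, B 1.48, G 1.26. Add prey in this order while the next type's profitability exceeds the intake rate on those already taken.
Rate on top 1: 0.7392. D: 2.27 > 0.7392 → include.
Rate on top 2: 0.8779. B: 1.48 > 0.8779 → include.
Rate on top 3: 1.034. G: 1.26 > 1.034 → include.
Optimal diet: C, D, B, G — 4 of 4 types.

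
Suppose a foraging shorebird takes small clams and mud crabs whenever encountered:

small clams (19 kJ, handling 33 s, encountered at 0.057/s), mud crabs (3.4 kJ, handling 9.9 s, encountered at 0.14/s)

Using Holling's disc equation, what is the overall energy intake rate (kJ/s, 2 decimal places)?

Energy encountered per unit search time: 0.057×19 + 0.14×3.4 = 1.559 kJ/s.
Handling time per unit search time: 0.057×33 + 0.14×9.9 = 3.267.
Rate = 1.559/(1 + 3.267) = 0.3654 kJ/s.

0.37 kJ/s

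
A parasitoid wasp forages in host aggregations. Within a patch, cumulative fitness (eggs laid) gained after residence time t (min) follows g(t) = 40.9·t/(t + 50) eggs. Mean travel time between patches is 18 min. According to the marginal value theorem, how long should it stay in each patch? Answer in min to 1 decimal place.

30.0 min

Optimal t* satisfies g'(t*) = g(t*)/(T + t*).
g'(t) = 40.9·50/(t + 50)². Setting 40.9·50/(t+50)² = 40.9t/[(t+50)(18+t)] gives 50(18+t) = t(t+50), so t² = 50×18 = 900.
t* = √900 = 30 min.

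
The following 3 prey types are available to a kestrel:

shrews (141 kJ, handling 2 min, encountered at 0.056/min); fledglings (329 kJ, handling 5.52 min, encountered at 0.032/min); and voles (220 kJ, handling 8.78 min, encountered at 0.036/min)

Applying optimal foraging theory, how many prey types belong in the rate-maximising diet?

3

E/h in descending order: shrews 70.5, fledglings 59.6, voles 25.1 kJ/min. The optimal diet is the largest prefix of this list for which every included type satisfies E_i/h_i > R on the types above it.
Rate on top 1: 7.101. fledglings: 59.6 > 7.101 → include.
Rate on top 2: 14.3. voles: 25.1 > 14.3 → include.
Optimal diet: shrews, fledglings, voles — 3 of 3 types.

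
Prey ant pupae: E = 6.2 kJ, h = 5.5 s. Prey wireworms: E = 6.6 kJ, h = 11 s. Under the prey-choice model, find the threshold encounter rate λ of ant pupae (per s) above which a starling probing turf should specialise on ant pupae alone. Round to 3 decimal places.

0.207 per s

Drop wireworms once their profitability E₂/h₂ falls below the rate achievable on ant pupae alone: E₂/h₂ = λE₁/(1 + λh₁).
Solve for λ: λE₁h₂ = E₂(1 + λh₁) → λ(E₁h₂ − E₂h₁) = E₂ → λ = E₂/(E₁h₂ − E₂h₁).
λ = 6.6/(6.2×11 − 6.6×5.5) = 6.6/31.9 = 0.2069 per s.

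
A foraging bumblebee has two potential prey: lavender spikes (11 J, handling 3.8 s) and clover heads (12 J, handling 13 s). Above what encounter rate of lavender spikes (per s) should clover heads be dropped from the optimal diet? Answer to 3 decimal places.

0.123 per s

At the threshold, the rate on lavender spikes alone equals the profitability of clover heads: λ·11/(1 + λ·3.8) = 12/13 = 0.9231.
Rearranging, λ(11 − 0.9231×3.8) = 0.9231, so λ = 0.9231/7.492 = 0.1232 per s.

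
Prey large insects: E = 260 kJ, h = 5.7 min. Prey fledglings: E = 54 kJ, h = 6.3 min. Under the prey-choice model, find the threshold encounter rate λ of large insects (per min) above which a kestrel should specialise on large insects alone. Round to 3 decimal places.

Drop fledglings once their profitability E₂/h₂ falls below the rate achievable on large insects alone: E₂/h₂ = λE₁/(1 + λh₁).
Solve for λ: λE₁h₂ = E₂(1 + λh₁) → λ(E₁h₂ − E₂h₁) = E₂ → λ = E₂/(E₁h₂ − E₂h₁).
λ = 54/(260×6.3 − 54×5.7) = 54/1330 = 0.0406 per min.

0.041 per min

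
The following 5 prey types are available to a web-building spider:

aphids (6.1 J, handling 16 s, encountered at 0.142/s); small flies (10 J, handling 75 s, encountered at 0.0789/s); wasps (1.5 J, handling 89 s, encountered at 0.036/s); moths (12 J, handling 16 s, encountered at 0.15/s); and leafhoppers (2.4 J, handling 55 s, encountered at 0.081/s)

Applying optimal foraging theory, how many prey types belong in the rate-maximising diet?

E/h in descending order: moths 0.75, aphids 0.381, small flies 0.133, leafhoppers 0.0436, wasps 0.0169 J/s. The optimal diet is the largest prefix of this list for which every included type satisfies E_i/h_i > R on the types above it.
Rate on top 1: 0.5294. aphids: 0.381 < 0.5294 → exclude; stop.
Optimal diet: moths — 1 of 5 types.

1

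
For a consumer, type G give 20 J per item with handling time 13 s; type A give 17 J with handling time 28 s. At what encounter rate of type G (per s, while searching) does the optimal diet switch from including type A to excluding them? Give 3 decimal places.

0.050 per s

Drop type A once their profitability E₂/h₂ falls below the rate achievable on type G alone: E₂/h₂ = λE₁/(1 + λh₁).
Solve for λ: λE₁h₂ = E₂(1 + λh₁) → λ(E₁h₂ − E₂h₁) = E₂ → λ = E₂/(E₁h₂ − E₂h₁).
λ = 17/(20×28 − 17×13) = 17/339 = 0.05015 per s.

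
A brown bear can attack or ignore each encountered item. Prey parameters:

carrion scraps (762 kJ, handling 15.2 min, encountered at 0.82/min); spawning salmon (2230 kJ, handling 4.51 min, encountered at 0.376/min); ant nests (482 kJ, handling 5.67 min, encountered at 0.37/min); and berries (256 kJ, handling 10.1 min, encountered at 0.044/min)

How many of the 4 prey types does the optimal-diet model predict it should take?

Profitabilities (E/h, kJ/min): spawning salmon 494, ant nests 85, carrion scraps 50.1, berries 25.3. Add prey in this order while the next type's profitability exceeds the intake rate on those already taken.
Rate on top 1: 311. ant nests: 85 < 311 → exclude; stop.
Optimal diet: spawning salmon — 1 of 4 types.

1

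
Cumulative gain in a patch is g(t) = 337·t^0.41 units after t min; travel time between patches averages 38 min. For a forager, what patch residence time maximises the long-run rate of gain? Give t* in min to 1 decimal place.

26.4 min

By the marginal value theorem, leave when the instantaneous gain rate g'(t) equals the habitat-wide average g(t)/(T + t).
g'(t) = 0.41·337·t^-0.59. Setting 0.41·337·t^-0.59 = 337·t^0.41/(38+t) gives 0.41(38+t) = t, so 0.59·t = 0.41×38.
t* = 0.41×38/0.59 = 26.41 min.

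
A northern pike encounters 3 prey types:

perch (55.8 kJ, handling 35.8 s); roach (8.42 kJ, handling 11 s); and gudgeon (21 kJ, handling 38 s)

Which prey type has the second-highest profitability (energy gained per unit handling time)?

Profitability E/h (kJ/s): perch = 55.8/35.8 = 1.56, roach = 8.42/11 = 0.765, gudgeon = 21/38 = 0.553.
Ranked: perch > roach > gudgeon.

roach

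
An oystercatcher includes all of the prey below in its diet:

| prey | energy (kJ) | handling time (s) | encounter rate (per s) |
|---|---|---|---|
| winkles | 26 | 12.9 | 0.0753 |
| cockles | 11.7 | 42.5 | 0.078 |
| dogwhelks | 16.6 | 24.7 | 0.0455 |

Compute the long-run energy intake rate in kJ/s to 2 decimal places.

R = (0.0753×26 + 0.078×11.7 + 0.0455×16.6) / (1 + 0.0753×12.9 + 0.078×42.5 + 0.0455×24.7) = 3.626/6.41 = 0.5656 kJ/s.

0.57 kJ/s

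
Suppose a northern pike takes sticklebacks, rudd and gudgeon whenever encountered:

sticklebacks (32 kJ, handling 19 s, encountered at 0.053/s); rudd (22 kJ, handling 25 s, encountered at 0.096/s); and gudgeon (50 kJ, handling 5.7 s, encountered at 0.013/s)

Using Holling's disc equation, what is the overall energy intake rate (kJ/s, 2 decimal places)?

R = (0.053×32 + 0.096×22 + 0.013×50) / (1 + 0.053×19 + 0.096×25 + 0.013×5.7) = 4.458/4.481 = 0.9948 kJ/s.

0.99 kJ/s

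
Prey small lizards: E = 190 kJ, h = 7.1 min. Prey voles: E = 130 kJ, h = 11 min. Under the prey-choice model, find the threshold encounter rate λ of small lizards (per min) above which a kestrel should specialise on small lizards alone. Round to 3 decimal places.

The zero-one rule: include voles iff E₂/h₂ > λE₁/(1+λh₁). Equality gives the switch point.
λE₁h₂ = E₂ + λE₂h₁ ⇒ λ = E₂/(E₁h₂ − E₂h₁) = 130/(2090 − 923) = 0.1114 per min.

0.111 per min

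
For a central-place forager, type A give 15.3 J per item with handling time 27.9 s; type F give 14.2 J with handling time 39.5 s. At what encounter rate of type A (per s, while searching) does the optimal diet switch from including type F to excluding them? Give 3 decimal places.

The zero-one rule: include type F iff E₂/h₂ > λE₁/(1+λh₁). Equality gives the switch point.
λE₁h₂ = E₂ + λE₂h₁ ⇒ λ = E₂/(E₁h₂ − E₂h₁) = 14.2/(604.4 − 396.2) = 0.06821 per s.

0.068 per s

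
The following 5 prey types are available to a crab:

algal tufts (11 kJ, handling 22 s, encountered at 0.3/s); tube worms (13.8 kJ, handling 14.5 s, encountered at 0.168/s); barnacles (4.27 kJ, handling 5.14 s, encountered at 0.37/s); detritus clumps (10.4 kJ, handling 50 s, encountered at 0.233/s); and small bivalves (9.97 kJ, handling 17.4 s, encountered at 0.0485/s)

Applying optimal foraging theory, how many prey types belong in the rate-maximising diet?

2

Profitabilities (E/h, kJ/s): tube worms 0.952, barnacles 0.831, small bivalves 0.573, algal tufts 0.5, detritus clumps 0.208. Add prey in this order while the next type's profitability exceeds the intake rate on those already taken.
Rate on top 1: 0.6747. barnacles: 0.831 > 0.6747 → include.
Rate on top 2: 0.7303. small bivalves: 0.573 < 0.7303 → exclude; stop.
Optimal diet: tube worms, barnacles — 2 of 5 types.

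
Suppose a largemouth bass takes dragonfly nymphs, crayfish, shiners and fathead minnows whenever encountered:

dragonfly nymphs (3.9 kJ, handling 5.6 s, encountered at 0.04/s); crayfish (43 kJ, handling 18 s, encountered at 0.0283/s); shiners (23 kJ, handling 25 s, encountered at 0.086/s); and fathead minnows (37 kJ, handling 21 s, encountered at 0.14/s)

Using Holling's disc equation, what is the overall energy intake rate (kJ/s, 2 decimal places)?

R = Σλ_iE_i / (1 + Σλ_ih_i)
Numerator: 0.04×3.9 + 0.0283×43 + 0.086×23 + 0.14×37 = 8.531
Denominator: 1 + 0.04×5.6 + 0.0283×18 + 0.086×25 + 0.14×21 = 6.823
R = 8.531/6.823 = 1.25 kJ/s

1.25 kJ/s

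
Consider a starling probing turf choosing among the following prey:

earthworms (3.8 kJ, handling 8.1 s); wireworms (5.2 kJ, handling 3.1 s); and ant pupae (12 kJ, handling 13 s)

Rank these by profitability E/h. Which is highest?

In descending order of E/h:
wireworms: 5.2/3.1 = 1.68 kJ/s
ant pupae: 12/13 = 0.923 kJ/s
earthworms: 3.8/8.1 = 0.469 kJ/s

wireworms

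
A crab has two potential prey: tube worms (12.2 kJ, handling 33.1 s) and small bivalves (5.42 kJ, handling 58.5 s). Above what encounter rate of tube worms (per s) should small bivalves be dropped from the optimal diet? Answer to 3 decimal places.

0.010 per s

The zero-one rule: include small bivalves iff E₂/h₂ > λE₁/(1+λh₁). Equality gives the switch point.
λE₁h₂ = E₂ + λE₂h₁ ⇒ λ = E₂/(E₁h₂ − E₂h₁) = 5.42/(713.7 − 179.4) = 0.01014 per s.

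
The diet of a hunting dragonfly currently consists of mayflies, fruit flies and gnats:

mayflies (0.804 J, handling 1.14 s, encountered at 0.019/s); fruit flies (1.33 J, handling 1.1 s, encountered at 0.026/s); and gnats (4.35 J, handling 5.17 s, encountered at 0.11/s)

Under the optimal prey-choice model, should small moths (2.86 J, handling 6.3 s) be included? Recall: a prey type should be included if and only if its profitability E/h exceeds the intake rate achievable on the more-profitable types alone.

Yes

Current rate: (0.019×0.804 + 0.026×1.33 + 0.11×4.35)/(1 + 0.019×1.14 + 0.026×1.1 + 0.11×5.17) = 0.3264 J/s.
Profitability of small moths: 2.86/6.3 = 0.454 J/s.
0.454 > 0.3264, so adding small moths raises the average — include it.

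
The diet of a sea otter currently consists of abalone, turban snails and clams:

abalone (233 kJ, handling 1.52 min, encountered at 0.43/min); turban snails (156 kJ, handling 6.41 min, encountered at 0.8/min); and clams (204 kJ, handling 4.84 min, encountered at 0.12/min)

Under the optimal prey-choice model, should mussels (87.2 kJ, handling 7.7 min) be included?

On abalone, turban snails and clams alone, R = ΣλE/(1+Σλh) = 249.5/7.362 = 33.88 kJ/min.
mussels: E/h = 87.2/7.7 = 11.32 kJ/min.
Since 11.32 < R, time spent handling mussels is better spent searching.

No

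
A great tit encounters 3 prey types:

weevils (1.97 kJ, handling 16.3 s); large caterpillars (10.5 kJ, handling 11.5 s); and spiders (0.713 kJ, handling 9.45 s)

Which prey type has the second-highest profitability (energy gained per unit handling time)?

weevils

In descending order of E/h:
large caterpillars: 10.5/11.5 = 0.913 kJ/s
weevils: 1.97/16.3 = 0.121 kJ/s
spiders: 0.713/9.45 = 0.0754 kJ/s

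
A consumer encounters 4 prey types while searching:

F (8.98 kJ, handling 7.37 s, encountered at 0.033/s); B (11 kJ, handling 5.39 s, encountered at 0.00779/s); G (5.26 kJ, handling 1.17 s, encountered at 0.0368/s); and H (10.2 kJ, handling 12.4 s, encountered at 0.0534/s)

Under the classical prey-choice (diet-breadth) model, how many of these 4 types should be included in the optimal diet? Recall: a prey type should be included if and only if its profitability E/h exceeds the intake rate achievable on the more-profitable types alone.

4

Profitabilities (E/h, kJ/s): G 4.5, B 2.04, F 1.22, H 0.823. Add prey in this order while the next type's profitability exceeds the intake rate on those already taken.
Rate on top 1: 0.1856. B: 2.04 > 0.1856 → include.
Rate on top 2: 0.2574. F: 1.22 > 0.2574 → include.
Rate on top 3: 0.4333. H: 0.823 > 0.4333 → include.
Optimal diet: G, B, F, H — 4 of 4 types.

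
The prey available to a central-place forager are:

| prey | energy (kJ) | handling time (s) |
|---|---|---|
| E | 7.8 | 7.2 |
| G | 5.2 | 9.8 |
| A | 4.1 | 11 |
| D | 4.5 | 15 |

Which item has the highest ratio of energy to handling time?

In descending order of E/h:
E: 7.8/7.2 = 1.08 kJ/s
G: 5.2/9.8 = 0.531 kJ/s
A: 4.1/11 = 0.373 kJ/s
D: 4.5/15 = 0.3 kJ/s

E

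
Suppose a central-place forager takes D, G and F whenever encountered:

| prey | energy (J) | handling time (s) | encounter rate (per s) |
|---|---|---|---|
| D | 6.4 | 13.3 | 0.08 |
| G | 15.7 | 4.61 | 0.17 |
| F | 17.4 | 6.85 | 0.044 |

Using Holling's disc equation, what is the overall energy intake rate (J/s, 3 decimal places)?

1.253 J/s

Energy encountered per unit search time: 0.08×6.4 + 0.17×15.7 + 0.044×17.4 = 3.947 J/s.
Handling time per unit search time: 0.08×13.3 + 0.17×4.61 + 0.044×6.85 = 2.149.
Rate = 3.947/(1 + 2.149) = 1.253 J/s.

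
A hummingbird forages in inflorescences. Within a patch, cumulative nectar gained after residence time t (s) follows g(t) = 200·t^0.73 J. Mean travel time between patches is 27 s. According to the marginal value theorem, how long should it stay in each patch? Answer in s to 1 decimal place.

By the marginal value theorem, leave when the instantaneous gain rate g'(t) equals the habitat-wide average g(t)/(T + t).
g'(t) = 0.73·200·t^-0.27. Setting 0.73·200·t^-0.27 = 200·t^0.73/(27+t) gives 0.73(27+t) = t, so 0.27·t = 0.73×27.
t* = 0.73×27/0.27 = 73 s.

73.0 s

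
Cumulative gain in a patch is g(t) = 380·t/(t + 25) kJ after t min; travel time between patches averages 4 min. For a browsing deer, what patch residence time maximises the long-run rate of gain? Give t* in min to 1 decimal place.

10.0 min

Maximise g(t)/(T+t): set derivative to zero → g'(t)(T+t) = g(t).
g'(t) = 380·25/(t + 25)². Setting 380·25/(t+25)² = 380t/[(t+25)(4+t)] gives 25(4+t) = t(t+25), so t² = 25×4 = 100.
t* = √100 = 10 min.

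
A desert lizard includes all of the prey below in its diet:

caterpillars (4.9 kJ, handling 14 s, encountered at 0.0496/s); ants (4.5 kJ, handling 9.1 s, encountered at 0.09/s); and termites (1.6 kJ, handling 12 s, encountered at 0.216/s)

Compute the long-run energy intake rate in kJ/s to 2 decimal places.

0.19 kJ/s

R = Σλ_iE_i / (1 + Σλ_ih_i)
Numerator: 0.0496×4.9 + 0.09×4.5 + 0.216×1.6 = 0.9936
Denominator: 1 + 0.0496×14 + 0.09×9.1 + 0.216×12 = 5.105
R = 0.9936/5.105 = 0.1946 kJ/s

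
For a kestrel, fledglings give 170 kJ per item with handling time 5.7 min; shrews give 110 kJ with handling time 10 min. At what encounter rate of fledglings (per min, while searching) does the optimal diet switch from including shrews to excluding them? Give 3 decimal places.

At the threshold, the rate on fledglings alone equals the profitability of shrews: λ·170/(1 + λ·5.7) = 110/10 = 11.
Rearranging, λ(170 − 11×5.7) = 11, so λ = 11/107.3 = 0.1025 per min.

0.103 per min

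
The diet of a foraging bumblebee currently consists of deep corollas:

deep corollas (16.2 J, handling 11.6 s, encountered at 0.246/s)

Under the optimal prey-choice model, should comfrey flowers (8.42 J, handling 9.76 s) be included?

On deep corollas alone, R = ΣλE/(1+Σλh) = 3.985/3.854 = 1.034 J/s.
comfrey flowers: E/h = 8.42/9.76 = 0.8627 J/s.
0.8627 < 1.034, so adding comfrey flowers would lower the average — exclude it.

No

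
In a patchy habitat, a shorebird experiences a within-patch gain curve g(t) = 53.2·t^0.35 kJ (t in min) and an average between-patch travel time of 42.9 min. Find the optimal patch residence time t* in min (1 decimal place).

23.1 min

Optimal t* satisfies g'(t*) = g(t*)/(T + t*).
g'(t) = 0.35·53.2·t^-0.65. Setting 0.35·53.2·t^-0.65 = 53.2·t^0.35/(42.9+t) gives 0.35(42.9+t) = t, so 0.65·t = 0.35×42.9.
t* = 0.35×42.9/0.65 = 23.1 min.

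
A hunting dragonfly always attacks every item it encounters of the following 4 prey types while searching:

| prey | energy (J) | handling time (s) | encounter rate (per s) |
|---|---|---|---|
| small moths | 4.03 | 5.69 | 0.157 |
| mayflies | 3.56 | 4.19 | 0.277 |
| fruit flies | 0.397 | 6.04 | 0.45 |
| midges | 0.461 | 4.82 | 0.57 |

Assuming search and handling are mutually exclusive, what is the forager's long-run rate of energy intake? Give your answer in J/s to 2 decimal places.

R = Σλ_iE_i / (1 + Σλ_ih_i)
Numerator: 0.157×4.03 + 0.277×3.56 + 0.45×0.397 + 0.57×0.461 = 2.06
Denominator: 1 + 0.157×5.69 + 0.277×4.19 + 0.45×6.04 + 0.57×4.82 = 8.519
R = 2.06/8.519 = 0.2418 J/s

0.24 J/s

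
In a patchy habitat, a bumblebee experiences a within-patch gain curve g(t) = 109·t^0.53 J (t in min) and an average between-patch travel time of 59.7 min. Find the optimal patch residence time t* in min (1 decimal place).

By the marginal value theorem, leave when the instantaneous gain rate g'(t) equals the habitat-wide average g(t)/(T + t).
g'(t) = 0.53·109·t^-0.47. Setting 0.53·109·t^-0.47 = 109·t^0.53/(59.7+t) gives 0.53(59.7+t) = t, so 0.47·t = 0.53×59.7.
t* = 0.53×59.7/0.47 = 67.32 min.

67.3 min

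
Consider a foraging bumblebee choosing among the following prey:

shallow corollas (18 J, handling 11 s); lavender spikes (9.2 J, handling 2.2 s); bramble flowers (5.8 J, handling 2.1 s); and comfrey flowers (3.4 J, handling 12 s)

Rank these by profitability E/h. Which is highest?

lavender spikes

In descending order of E/h:
lavender spikes: 9.2/2.2 = 4.18 J/s
bramble flowers: 5.8/2.1 = 2.76 J/s
shallow corollas: 18/11 = 1.64 J/s
comfrey flowers: 3.4/12 = 0.283 J/s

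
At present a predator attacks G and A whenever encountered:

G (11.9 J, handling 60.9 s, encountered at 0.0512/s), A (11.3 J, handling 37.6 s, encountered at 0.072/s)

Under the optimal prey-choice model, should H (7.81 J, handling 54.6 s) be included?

Current rate: (0.0512×11.9 + 0.072×11.3)/(1 + 0.0512×60.9 + 0.072×37.6) = 0.2085 J/s.
Profitability of H: 7.81/54.6 = 0.143 J/s.
Since 0.143 < R, time spent handling H is better spent searching.

No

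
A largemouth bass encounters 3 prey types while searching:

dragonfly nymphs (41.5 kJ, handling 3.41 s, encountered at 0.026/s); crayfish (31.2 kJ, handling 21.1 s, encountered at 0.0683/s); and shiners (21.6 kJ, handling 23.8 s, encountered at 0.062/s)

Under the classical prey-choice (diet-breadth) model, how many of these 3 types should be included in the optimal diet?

Rank by E/h (kJ/s): dragonfly nymphs 12.2, crayfish 1.48, shiners 0.908. Include each in turn until the next type's E/h falls below the running intake rate.
Rate on top 1: 0.9911. crayfish: 1.48 > 0.9911 → include.
Rate on top 2: 1.269. shiners: 0.908 < 1.269 → exclude; stop.
Optimal diet: dragonfly nymphs, crayfish — 2 of 3 types.

2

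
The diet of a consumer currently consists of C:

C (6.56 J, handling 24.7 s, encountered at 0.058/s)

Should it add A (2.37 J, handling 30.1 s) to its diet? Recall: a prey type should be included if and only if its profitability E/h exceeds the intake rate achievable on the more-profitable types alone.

No

Intake rate on the current diet: R = (0.058×6.56) / (1 + 0.058×24.7) = 0.3805/2.433 = 0.1564 J/s.
A: E/h = 2.37/30.1 = 0.07874 J/s.
Since 0.07874 < R, time spent handling A is better spent searching.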